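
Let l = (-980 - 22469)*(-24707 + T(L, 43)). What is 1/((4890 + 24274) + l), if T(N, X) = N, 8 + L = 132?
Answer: 1/576475931 ≈ 1.7347e-9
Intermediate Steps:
L = 124 (L = -8 + 132 = 124)
l = 576446767 (l = (-980 - 22469)*(-24707 + 124) = -23449*(-24583) = 576446767)
1/((4890 + 24274) + l) = 1/((4890 + 24274) + 576446767) = 1/(29164 + 576446767) = 1/576475931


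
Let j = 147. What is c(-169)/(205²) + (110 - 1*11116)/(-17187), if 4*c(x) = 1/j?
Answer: 90655327129/141567600300 ≈ 0.64037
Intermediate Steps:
c(x) = 1/588 (c(x) = (¼)/147 = (¼)*(1/147) = 1/588)
c(-169)/(205²) + (110 - 1*11116)/(-17187) = 1/(588*(205²)) + (110 - 1*11116)/(-17187) = (1/588)/42025 + (110 - 11116)*(-1/17187) = (1/588)*(1/42025) - 11006*(-1/17187) = 1/24710700 + 11006/17187 = 90655327129/141567600300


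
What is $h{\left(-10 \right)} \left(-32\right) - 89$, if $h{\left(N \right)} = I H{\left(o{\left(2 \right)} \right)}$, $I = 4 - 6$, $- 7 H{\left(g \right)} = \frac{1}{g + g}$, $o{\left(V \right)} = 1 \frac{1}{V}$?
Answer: $- \frac{687}{7} \approx -98.143$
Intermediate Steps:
$o{\left(V \right)} = \frac{1}{V}$
$H{\left(g \right)} = - \frac{1}{14 g}$ ($H{\left(g \right)} = - \frac{1}{7 \left(g + g\right)} = - \frac{1}{7 \cdot 2 g} = - \frac{\frac{1}{2} \frac{1}{g}}{7} = - \frac{1}{14 g}$)
$I = -2$ ($I = 4 - 6 = -2$)
$h{\left(N \right)} = \frac{2}{7}$ ($h{\left(N \right)} = - 2 \left(- \frac{1}{14 \cdot \frac{1}{2}}\right) = - 2 \left(- \frac{\frac{1}{\frac{1}{2}}}{14}\right) = - 2 \left(\left(- \frac{1}{14}\right) 2\right) = \left(-2\right) \left(- \frac{1}{7}\right) = \frac{2}{7}$)
$h{\left(-10 \right)} \left(-32\right) - 89 = \frac{2}{7} \left(-32\right) - 89 = - \frac{64}{7} - 89 = - \frac{687}{7}$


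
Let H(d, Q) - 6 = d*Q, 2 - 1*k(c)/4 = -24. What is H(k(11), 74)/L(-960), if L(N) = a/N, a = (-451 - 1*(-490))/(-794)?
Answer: 1956924160/13 ≈ 1.5053e+8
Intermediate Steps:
k(c) = 104 (k(c) = 8 - 4*(-24) = 8 + 96 = 104)
H(d, Q) = 6 + Q*d (H(d, Q) = 6 + d*Q = 6 + Q*d)
a = -39/794 (a = (-451 + 490)*(-1/794) = 39*(-1/794) = -39/794 ≈ -0.049118)
L(N) = -39/(794*N)
H(k(11), 74)/L(-960) = (6 + 74*104)/((-39/794/(-960))) = (6 + 7696)/((-39/794*(-1/960))) = 7702/(13/254080) = 7702*(254080/13) = 1956924160/13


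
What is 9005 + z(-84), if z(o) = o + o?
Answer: 8837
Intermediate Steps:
z(o) = 2*o
9005 + z(-84) = 9005 + 2*(-84) = 9005 - 168 = 8837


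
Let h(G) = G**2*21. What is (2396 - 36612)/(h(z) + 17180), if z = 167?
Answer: -2632/46373 ≈ -0.056757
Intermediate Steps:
h(G) = 21*G**2
(2396 - 36612)/(h(z) + 17180) = (2396 - 36612)/(21*167**2 + 17180) = -34216/(21*27889 + 17180) = -34216/(585669 + 17180) = -34216/602849 = -34216*1/602849 = -2632/46373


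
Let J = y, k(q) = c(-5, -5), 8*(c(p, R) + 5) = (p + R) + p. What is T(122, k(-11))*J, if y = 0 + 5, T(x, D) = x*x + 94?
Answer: 74890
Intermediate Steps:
c(p, R) = -5 + p/4 + R/8 (c(p, R) = -5 + ((p + R) + p)/8 = -5 + ((R + p) + p)/8 = -5 + (R + 2*p)/8 = -5 + (p/4 + R/8) = -5 + p/4 + R/8)
k(q) = -55/8 (k(q) = -5 + (¼)*(-5) + (⅛)*(-5) = -5 - 5/4 - 5/8 = -55/8)
T(x, D) = 94 + x² (T(x, D) = x² + 94 = 94 + x²)
y = 5
J = 5
T(122, k(-11))*J = (94 + 122²)*5 = (94 + 14884)*5 = 14978*5 = 74890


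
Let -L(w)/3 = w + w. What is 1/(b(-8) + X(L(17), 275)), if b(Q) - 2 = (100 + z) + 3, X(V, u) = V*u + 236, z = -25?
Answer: -1/27734 ≈ -3.6057e-5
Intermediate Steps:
L(w) = -6*w (L(w) = -3*(w + w) = -6*w)
X(V, u) = 236 + V*u
b(Q) = 80 (b(Q) = 2 + ((100 - 25) + 3) = 2 + (75 + 3) = 2 + 78 = 80)
1/(b(-8) + X(L(17), 275)) = 1/(80 + (236 - 6*17*275)) = 1/(80 + (236 - 102*275)) = 1/(80 + (236 - 28050)) = 1/(80 - 27814) = 1/(-27734) = -1/27734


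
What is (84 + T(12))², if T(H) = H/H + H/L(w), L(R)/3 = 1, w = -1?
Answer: 7921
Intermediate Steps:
L(R) = 3 (L(R) = 3*1 = 3)
T(H) = 1 + H/3 (T(H) = H/H + H/3 = 1 + H*(⅓) = 1 + H/3)
(84 + T(12))² = (84 + (1 + (⅓)*12))² = (84 + (1 + 4))² = (84 + 5)² = 89² = 7921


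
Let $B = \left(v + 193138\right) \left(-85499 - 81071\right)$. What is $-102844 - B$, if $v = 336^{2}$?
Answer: $50975980536$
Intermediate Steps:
$v = 112896$
$B = -50976083380$ ($B = \left(112896 + 193138\right) \left(-85499 - 81071\right) = 306034 \left(-166570\right) = -50976083380$)
$-102844 - B = -102844 - -50976083380 = -102844 + 50976083380 = 50975980536$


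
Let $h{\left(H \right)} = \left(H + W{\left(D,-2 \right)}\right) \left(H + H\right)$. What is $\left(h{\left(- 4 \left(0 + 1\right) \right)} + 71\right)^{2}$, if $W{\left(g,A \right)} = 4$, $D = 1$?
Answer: $5041$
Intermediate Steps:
$h{\left(H \right)} = 2 H \left(4 + H\right)$ ($h{\left(H \right)} = \left(H + 4\right) \left(H + H\right) = \left(4 + H\right) 2 H = 2 H \left(4 + H\right)$)
$\left(h{\left(- 4 \left(0 + 1\right) \right)} + 71\right)^{2} = \left(2 \left(- 4 \left(0 + 1\right)\right) \left(4 - 4 \left(0 + 1\right)\right) + 71\right)^{2} = \left(2 \left(\left(-4\right) 1\right) \left(4 - 4\right) + 71\right)^{2} = \left(2 \left(-4\right) \left(4 - 4\right) + 71\right)^{2} = \left(2 \left(-4\right) 0 + 71\right)^{2} = \left(0 + 71\right)^{2} = 71^{2} = 5041$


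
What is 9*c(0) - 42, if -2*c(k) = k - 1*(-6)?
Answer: -69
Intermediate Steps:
c(k) = -3 - k/2 (c(k) = -(k - 1*(-6))/2 = -(k + 6)/2 = -(6 + k)/2 = -3 - k/2)
9*c(0) - 42 = 9*(-3 - 1/2*0) - 42 = 9*(-3 + 0) - 42 = 9*(-3) - 42 = -27 - 42 = -69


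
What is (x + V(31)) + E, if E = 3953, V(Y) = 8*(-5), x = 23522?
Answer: 27435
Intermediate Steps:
V(Y) = -40
(x + V(31)) + E = (23522 - 40) + 3953 = 23482 + 3953 = 27435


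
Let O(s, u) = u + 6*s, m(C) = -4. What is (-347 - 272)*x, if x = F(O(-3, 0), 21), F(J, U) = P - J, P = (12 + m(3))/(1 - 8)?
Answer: -73042/7 ≈ -10435.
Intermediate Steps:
P = -8/7 (P = (12 - 4)/(1 - 8) = 8/(-7) = 8*(-⅐) = -8/7 ≈ -1.1429)
F(J, U) = -8/7 - J
x = 118/7 (x = -8/7 - (0 + 6*(-3)) = -8/7 - (0 - 18) = -8/7 - 1*(-18) = -8/7 + 18 = 118/7 ≈ 16.857)
(-347 - 272)*x = (-347 - 272)*(118/7) = -619*118/7 = -73042/7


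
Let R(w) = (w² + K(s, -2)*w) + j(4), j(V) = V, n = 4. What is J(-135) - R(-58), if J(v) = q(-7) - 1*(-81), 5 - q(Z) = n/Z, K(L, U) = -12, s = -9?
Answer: -27842/7 ≈ -3977.4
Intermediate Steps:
q(Z) = 5 - 4/Z
R(w) = 4 + w² - 12*w (R(w) = (w² - 12*w) + 4 = 4 + w² - 12*w)
J(v) = 606/7 (J(v) = (5 - 4/(-7)) - 1*(-81) = (5 - 4*(-⅐)) + 81 = (5 + 4/7) + 81 = 39/7 + 81 = 606/7)
J(-135) - R(-58) = 606/7 - (4 + (-58)² - 12*(-58)) = 606/7 - (4 + 3364 + 696) = 606/7 - 1*4064 = 606/7 - 4064 = -27842/7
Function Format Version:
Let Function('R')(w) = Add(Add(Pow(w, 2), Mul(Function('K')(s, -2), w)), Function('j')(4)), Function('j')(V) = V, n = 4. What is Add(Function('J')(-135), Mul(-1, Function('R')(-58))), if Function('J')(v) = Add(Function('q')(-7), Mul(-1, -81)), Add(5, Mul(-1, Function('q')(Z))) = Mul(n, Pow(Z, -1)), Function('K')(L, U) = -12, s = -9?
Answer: Rational(-27842, 7) ≈ -3977.4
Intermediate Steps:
Function('q')(Z) = Add(5, Mul(-4, Pow(Z, -1))) (Function('q')(Z) = Add(5, Mul(-1, Mul(4, Pow(Z, -1)))) = Add(5, Mul(-4, Pow(Z, -1))))
Function('R')(w) = Add(4, Pow(w, 2), Mul(-12, w)) (Function('R')(w) = Add(Add(Pow(w, 2), Mul(-12, w)), 4) = Add(4, Pow(w, 2), Mul(-12, w)))
Function('J')(v) = Rational(606, 7) (Function('J')(v) = Add(Add(5, Mul(-4, Pow(-7, -1))), Mul(-1, -81)) = Add(Add(5, Mul(-4, Rational(-1, 7))), 81) = Add(Add(5, Rational(4, 7)), 81) = Add(Rational(39, 7), 81) = Rational(606, 7))
Add(Function('J')(-135), Mul(-1, Function('R')(-58))) = Add(Rational(606, 7), Mul(-1, Add(4, Pow(-58, 2), Mul(-12, -58)))) = Add(Rational(606, 7), Mul(-1, Add(4, 3364, 696))) = Add(Rational(606, 7), Mul(-1, 4064)) = Add(Rational(606, 7), -4064) = Rational(-27842, 7)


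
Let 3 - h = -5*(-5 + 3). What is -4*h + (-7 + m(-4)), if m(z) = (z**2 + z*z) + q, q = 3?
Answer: 56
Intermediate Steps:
m(z) = 3 + 2*z**2 (m(z) = (z**2 + z*z) + 3 = (z**2 + z**2) + 3 = 2*z**2 + 3 = 3 + 2*z**2)
h = -7 (h = 3 - (-5)*(-5 + 3) = 3 - (-5)*(-2) = 3 - 1*10 = 3 - 10 = -7)
-4*h + (-7 + m(-4)) = -4*(-7) + (-7 + (3 + 2*(-4)**2)) = 28 + (-7 + (3 + 2*16)) = 28 + (-7 + (3 + 32)) = 28 + (-7 + 35) = 28 + 28 = 56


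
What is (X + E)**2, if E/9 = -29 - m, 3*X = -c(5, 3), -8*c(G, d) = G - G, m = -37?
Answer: 5184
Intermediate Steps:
c(G, d) = 0 (c(G, d) = -(G - G)/8 = -1/8*0 = 0)
X = 0 (X = (-1*0)/3 = (1/3)*0 = 0)
E = 72 (E = 9*(-29 - 1*(-37)) = 9*(-29 + 37) = 9*8 = 72)
(X + E)**2 = (0 + 72)**2 = 72**2 = 5184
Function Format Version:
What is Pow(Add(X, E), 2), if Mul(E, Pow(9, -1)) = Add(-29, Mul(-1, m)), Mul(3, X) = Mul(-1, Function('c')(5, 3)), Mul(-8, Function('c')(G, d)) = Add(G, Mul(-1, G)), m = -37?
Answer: 5184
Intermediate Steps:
Function('c')(G, d) = 0 (Function('c')(G, d) = Mul(Rational(-1, 8), Add(G, Mul(-1, G))) = Mul(Rational(-1, 8), 0) = 0)
X = 0 (X = Mul(Rational(1, 3), Mul(-1, 0)) = Mul(Rational(1, 3), 0) = 0)
E = 72 (E = Mul(9, Add(-29, Mul(-1, -37))) = Mul(9, Add(-29, 37)) = Mul(9, 8) = 72)
Pow(Add(X, E), 2) = Pow(Add(0, 72), 2) = Pow(72, 2) = 5184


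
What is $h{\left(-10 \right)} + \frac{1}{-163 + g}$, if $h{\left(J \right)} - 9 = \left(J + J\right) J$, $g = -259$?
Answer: $\frac{88197}{422} \approx 209.0$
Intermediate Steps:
$h{\left(J \right)} = 9 + 2 J^{2}$ ($h{\left(J \right)} = 9 + \left(J + J\right) J = 9 + 2 J J = 9 + 2 J^{2}$)
$h{\left(-10 \right)} + \frac{1}{-163 + g} = \left(9 + 2 \left(-10\right)^{2}\right) + \frac{1}{-163 - 259} = \left(9 + 2 \cdot 100\right) + \frac{1}{-422} = \left(9 + 200\right) - \frac{1}{422} = 209 - \frac{1}{422} = \frac{88197}{422}$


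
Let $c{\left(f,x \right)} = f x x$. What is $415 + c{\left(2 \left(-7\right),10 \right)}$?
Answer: $-985$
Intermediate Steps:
$c{\left(f,x \right)} = f x^{2}$
$415 + c{\left(2 \left(-7\right),10 \right)} = 415 + 2 \left(-7\right) 10^{2} = 415 - 1400 = -985$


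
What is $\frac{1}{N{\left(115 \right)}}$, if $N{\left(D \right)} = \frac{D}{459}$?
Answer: $\frac{459}{115} \approx 3.9913$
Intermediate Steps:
$N{\left(D \right)} = \frac{D}{459}$ ($N{\left(D \right)} = D \frac{1}{459} = \frac{D}{459}$)
$\frac{1}{N{\left(115 \right)}} = \frac{1}{\frac{1}{459} \cdot 115} = \frac{1}{\frac{115}{459}} = \frac{459}{115}$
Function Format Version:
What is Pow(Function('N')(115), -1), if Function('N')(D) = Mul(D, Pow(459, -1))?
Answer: Rational(459, 115) ≈ 3.9913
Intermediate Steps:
Function('N')(D) = Mul(Rational(1, 459), D) (Function('N')(D) = Mul(D, Rational(1, 459)) = Mul(Rational(1, 459), D))
Pow(Function('N')(115), -1) = Pow(Mul(Rational(1, 459), 115), -1) = Pow(Rational(115, 459), -1) = Rational(459, 115)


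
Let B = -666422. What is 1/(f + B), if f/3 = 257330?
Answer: 1/105568 ≈ 9.4726e-6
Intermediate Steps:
f = 771990 (f = 3*257330 = 771990)
1/(f + B) = 1/(771990 - 666422) = 1/105568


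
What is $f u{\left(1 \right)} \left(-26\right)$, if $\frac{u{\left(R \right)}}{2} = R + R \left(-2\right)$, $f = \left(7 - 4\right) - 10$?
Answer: $-364$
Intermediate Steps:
$f = -7$ ($f = 3 - 10 = -7$)
$u{\left(R \right)} = - 2 R$ ($u{\left(R \right)} = 2 \left(R + R \left(-2\right)\right) = 2 \left(R - 2 R\right) = 2 \left(- R\right) = - 2 R$)
$f u{\left(1 \right)} \left(-26\right) = - 7 \left(\left(-2\right) 1\right) \left(-26\right) = \left(-7\right) \left(-2\right) \left(-26\right) = 14 \left(-26\right) = -364$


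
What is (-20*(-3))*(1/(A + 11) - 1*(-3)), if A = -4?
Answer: 1320/7 ≈ 188.57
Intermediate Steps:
(-20*(-3))*(1/(A + 11) - 1*(-3)) = (-20*(-3))*(1/(-4 + 11) - 1*(-3)) = 60*(1/7 + 3) = 60*(⅐ + 3) = 60*(22/7) = 1320/7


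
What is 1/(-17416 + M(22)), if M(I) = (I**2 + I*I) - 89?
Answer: -1/16537 ≈ -6.0470e-5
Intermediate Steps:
M(I) = -89 + 2*I**2 (M(I) = (I**2 + I**2) - 89 = 2*I**2 - 89 = -89 + 2*I**2)
1/(-17416 + M(22)) = 1/(-17416 + (-89 + 2*22**2)) = 1/(-17416 + (-89 + 2*484)) = 1/(-17416 + (-89 + 968)) = 1/(-17416 + 879) = 1/(-16537) = -1/16537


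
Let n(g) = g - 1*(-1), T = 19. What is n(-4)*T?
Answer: -57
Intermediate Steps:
n(g) = 1 + g (n(g) = g + 1 = 1 + g)
n(-4)*T = (1 - 4)*19 = -3*19 = -57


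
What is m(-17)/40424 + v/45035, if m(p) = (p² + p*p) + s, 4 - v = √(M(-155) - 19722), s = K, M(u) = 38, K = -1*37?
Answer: 24525631/1820494840 - 2*I*√4921/45035 ≈ 0.013472 - 0.0031153*I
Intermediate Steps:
K = -37
s = -37
v = 4 - 2*I*√4921 (v = 4 - √(38 - 19722) = 4 - √(-19684) = 4 - 2*I*√4921 ≈ 4.0 - 140.3*I)
m(p) = -37 + 2*p² (m(p) = (p² + p*p) - 37 = (p² + p²) - 37 = 2*p² - 37 = -37 + 2*p²)
m(-17)/40424 + v/45035 = (-37 + 2*(-17)²)/40424 + (4 - 2*I*√4921)/45035 = (-37 + 2*289)*(1/40424) + (4 - 2*I*√4921)*(1/45035) = (-37 + 578)*(1/40424) + (4/45035 - 2*I*√4921/45035) = 541*(1/40424) + (4/45035 - 2*I*√4921/45035) = 541/40424 + (4/45035 - 2*I*√4921/45035) = 24525631/1820494840 - 2*I*√4921/45035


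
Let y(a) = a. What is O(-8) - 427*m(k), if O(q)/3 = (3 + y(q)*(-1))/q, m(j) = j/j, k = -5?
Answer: -3449/8 ≈ -431.13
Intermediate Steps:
m(j) = 1
O(q) = 3*(3 - q)/q (O(q) = 3*((3 + q*(-1))/q) = 3*((3 - q)/q) = 3*(3 - q)/q)
O(-8) - 427*m(k) = (-3 + 9/(-8)) - 427*1 = (-3 + 9*(-⅛)) - 427 = (-3 - 9/8) - 427 = -33/8 - 427 = -3449/8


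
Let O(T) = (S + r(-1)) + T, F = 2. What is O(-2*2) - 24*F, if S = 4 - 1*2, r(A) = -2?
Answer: -52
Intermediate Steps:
S = 2 (S = 4 - 2 = 2)
O(T) = T (O(T) = (2 - 2) + T = 0 + T = T)
O(-2*2) - 24*F = -2*2 - 24*2 = -4 - 48 = -52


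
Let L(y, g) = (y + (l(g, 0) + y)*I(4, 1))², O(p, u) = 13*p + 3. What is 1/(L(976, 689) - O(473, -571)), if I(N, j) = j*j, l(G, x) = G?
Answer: 1/6968729 ≈ 1.4350e-7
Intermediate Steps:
I(N, j) = j²
O(p, u) = 3 + 13*p
L(y, g) = (g + 2*y)² (L(y, g) = (y + (g + y)*1²)² = (y + (g + y)*1)² = (y + (g + y))² = (g + 2*y)²)
1/(L(976, 689) - O(473, -571)) = 1/((689 + 2*976)² - (3 + 13*473)) = 1/((689 + 1952)² - (3 + 6149)) = 1/(2641² - 1*6152) = 1/(6974881 - 6152) = 1/6968729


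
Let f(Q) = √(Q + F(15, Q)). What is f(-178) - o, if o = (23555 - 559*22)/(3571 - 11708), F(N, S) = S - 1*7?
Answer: 11257/8137 + 11*I*√3 ≈ 1.3834 + 19.053*I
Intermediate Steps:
F(N, S) = -7 + S (F(N, S) = S - 7 = -7 + S)
o = -11257/8137 (o = (23555 - 12298)/(-8137) = 11257*(-1/8137) = -11257/8137 ≈ -1.3834)
f(Q) = √(-7 + 2*Q) (f(Q) = √(Q + (-7 + Q)) = √(-7 + 2*Q))
f(-178) - o = √(-7 + 2*(-178)) - 1*(-11257/8137) = √(-7 - 356) + 11257/8137 = √(-363) + 11257/8137 = 11*I*√3 + 11257/8137 = 11257/8137 + 11*I*√3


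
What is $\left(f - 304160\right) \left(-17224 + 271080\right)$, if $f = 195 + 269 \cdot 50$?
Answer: $-73748975840$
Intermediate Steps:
$f = 13645$ ($f = 195 + 13450 = 13645$)
$\left(f - 304160\right) \left(-17224 + 271080\right) = \left(13645 - 304160\right) \left(-17224 + 271080\right) = \left(-290515\right) 253856 = -73748975840$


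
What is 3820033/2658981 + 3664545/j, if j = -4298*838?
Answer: 4014749008247/9576915683244 ≈ 0.41921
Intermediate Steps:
j = -3601724
3820033/2658981 + 3664545/j = 3820033/2658981 + 3664545/(-3601724) = 3820033*(1/2658981) + 3664545*(-1/3601724) = 3820033/2658981 - 3664545/3601724 = 4014749008247/9576915683244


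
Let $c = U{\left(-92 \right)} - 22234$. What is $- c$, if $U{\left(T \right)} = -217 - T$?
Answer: $22359$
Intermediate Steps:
$c = -22359$ ($c = \left(-217 - -92\right) - 22234 = \left(-217 + 92\right) - 22234 = -125 - 22234 = -22359$)
$- c = \left(-1\right) \left(-22359\right) = 22359$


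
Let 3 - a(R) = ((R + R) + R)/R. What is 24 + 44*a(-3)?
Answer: 24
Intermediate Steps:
a(R) = 0 (a(R) = 3 - ((R + R) + R)/R = 3 - (2*R + R)/R = 3 - 3*R/R = 3 - 1*3 = 3 - 3 = 0)
24 + 44*a(-3) = 24 + 44*0 = 24 + 0 = 24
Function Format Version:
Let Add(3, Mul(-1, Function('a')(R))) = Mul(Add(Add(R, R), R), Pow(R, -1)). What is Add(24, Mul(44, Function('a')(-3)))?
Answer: 24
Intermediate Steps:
Function('a')(R) = 0 (Function('a')(R) = Add(3, Mul(-1, Mul(Add(Add(R, R), R), Pow(R, -1)))) = Add(3, Mul(-1, Mul(Add(Mul(2, R), R), Pow(R, -1)))) = Add(3, Mul(-1, Mul(Mul(3, R), Pow(R, -1)))) = Add(3, Mul(-1, 3)) = Add(3, -3) = 0)
Add(24, Mul(44, Function('a')(-3))) = Add(24, Mul(44, 0)) = Add(24, 0) = 24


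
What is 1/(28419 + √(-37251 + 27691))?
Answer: 28419/807649121 - 2*I*√2390/807649121 ≈ 3.5187e-5 - 1.2106e-7*I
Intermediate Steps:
1/(28419 + √(-37251 + 27691)) = 1/(28419 + √(-9560)) = 1/(28419 + 2*I*√2390)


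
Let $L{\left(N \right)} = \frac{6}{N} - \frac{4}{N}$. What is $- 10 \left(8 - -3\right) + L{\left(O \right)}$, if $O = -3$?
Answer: $- \frac{332}{3} \approx -110.67$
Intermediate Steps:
$L{\left(N \right)} = \frac{2}{N}$
$- 10 \left(8 - -3\right) + L{\left(O \right)} = - 10 \left(8 - -3\right) + \frac{2}{-3} = - 10 \left(8 + 3\right) + 2 \left(- \frac{1}{3}\right) = \left(-10\right) 11 - \frac{2}{3} = -110 - \frac{2}{3} = - \frac{332}{3}$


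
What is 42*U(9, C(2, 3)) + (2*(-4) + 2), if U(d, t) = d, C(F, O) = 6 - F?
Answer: 372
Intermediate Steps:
42*U(9, C(2, 3)) + (2*(-4) + 2) = 42*9 + (2*(-4) + 2) = 378 + (-8 + 2) = 378 - 6 = 372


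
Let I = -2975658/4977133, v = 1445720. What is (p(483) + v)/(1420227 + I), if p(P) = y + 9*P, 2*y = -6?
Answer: 1031023055216/1009807956219 ≈ 1.0210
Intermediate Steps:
y = -3 (y = (½)*(-6) = -3)
p(P) = -3 + 9*P
I = -425094/711019 (I = -2975658*1/4977133 = -425094/711019 ≈ -0.59787)
(p(483) + v)/(1420227 + I) = ((-3 + 9*483) + 1445720)/(1420227 - 425094/711019) = ((-3 + 4347) + 1445720)/(1009807956219/711019) = (4344 + 1445720)*(711019/1009807956219) = 1450064*(711019/1009807956219) = 1031023055216/1009807956219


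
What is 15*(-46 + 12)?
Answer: -510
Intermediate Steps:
15*(-46 + 12) = 15*(-34) = -510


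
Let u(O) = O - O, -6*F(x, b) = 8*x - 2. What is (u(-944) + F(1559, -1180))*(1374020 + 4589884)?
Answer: -12394980480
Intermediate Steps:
F(x, b) = ⅓ - 4*x/3 (F(x, b) = -(8*x - 2)/6 = -(-2 + 8*x)/6 = ⅓ - 4*x/3)
u(O) = 0
(u(-944) + F(1559, -1180))*(1374020 + 4589884) = (0 + (⅓ - 4/3*1559))*(1374020 + 4589884) = (0 + (⅓ - 6236/3))*5963904 = (0 - 6235/3)*5963904 = -6235/3*5963904 = -12394980480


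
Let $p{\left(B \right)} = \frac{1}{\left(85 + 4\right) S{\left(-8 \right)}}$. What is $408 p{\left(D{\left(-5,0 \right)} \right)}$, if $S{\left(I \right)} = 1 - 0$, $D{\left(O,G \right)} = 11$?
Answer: $\frac{408}{89} \approx 4.5843$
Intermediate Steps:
$S{\left(I \right)} = 1$ ($S{\left(I \right)} = 1 + 0 = 1$)
$p{\left(B \right)} = \frac{1}{89}$ ($p{\left(B \right)} = \frac{1}{\left(85 + 4\right) 1} = \frac{1}{89} \cdot 1 = \frac{1}{89}$)
$408 p{\left(D{\left(-5,0 \right)} \right)} = 408 \cdot \frac{1}{89} = \frac{408}{89}$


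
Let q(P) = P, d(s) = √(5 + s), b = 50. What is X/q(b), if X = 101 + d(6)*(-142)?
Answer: 101/50 - 71*√11/25 ≈ -7.3992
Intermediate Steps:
X = 101 - 142*√11 (X = 101 + √(5 + 6)*(-142) = 101 + √11*(-142) = 101 - 142*√11 ≈ -369.96)
X/q(b) = (101 - 142*√11)/50 = (101 - 142*√11)*(1/50) = 101/50 - 71*√11/25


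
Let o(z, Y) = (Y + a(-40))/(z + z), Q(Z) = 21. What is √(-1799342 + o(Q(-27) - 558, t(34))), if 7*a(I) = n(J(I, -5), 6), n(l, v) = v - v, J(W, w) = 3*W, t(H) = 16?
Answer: I*√518874457494/537 ≈ 1341.4*I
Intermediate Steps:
n(l, v) = 0
a(I) = 0 (a(I) = (⅐)*0 = 0)
o(z, Y) = Y/(2*z) (o(z, Y) = (Y + 0)/(z + z) = Y/((2*z)) = Y*(1/(2*z)) = Y/(2*z))
√(-1799342 + o(Q(-27) - 558, t(34))) = √(-1799342 + (½)*16/(21 - 558)) = √(-1799342 + (½)*16/(-537)) = √(-1799342 + (½)*16*(-1/537)) = √(-1799342 - 8/537) = √(-966246662/537) = I*√518874457494/537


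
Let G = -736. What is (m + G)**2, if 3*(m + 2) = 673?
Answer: 2374681/9 ≈ 2.6385e+5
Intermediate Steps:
m = 667/3 (m = -2 + (1/3)*673 = -2 + 673/3 = 667/3 ≈ 222.33)
(m + G)**2 = (667/3 - 736)**2 = (-1541/3)**2 = 2374681/9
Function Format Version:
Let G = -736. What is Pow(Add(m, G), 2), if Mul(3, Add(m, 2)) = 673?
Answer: Rational(2374681, 9) ≈ 2.6385e+5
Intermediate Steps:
m = Rational(667, 3) (m = Add(-2, Mul(Rational(1, 3), 673)) = Add(-2, Rational(673, 3)) = Rational(667, 3) ≈ 222.33)
Pow(Add(m, G), 2) = Pow(Add(Rational(667, 3), -736), 2) = Pow(Rational(-1541, 3), 2) = Rational(2374681, 9)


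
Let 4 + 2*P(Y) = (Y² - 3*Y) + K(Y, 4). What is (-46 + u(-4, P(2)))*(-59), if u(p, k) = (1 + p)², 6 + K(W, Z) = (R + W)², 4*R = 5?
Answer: 2183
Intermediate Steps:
R = 5/4 (R = (¼)*5 = 5/4 ≈ 1.2500)
K(W, Z) = -6 + (5/4 + W)²
P(Y) = -5 + Y²/2 - 3*Y/2 + (5 + 4*Y)²/32 (P(Y) = -2 + ((Y² - 3*Y) + (-6 + (5 + 4*Y)²/16))/2 = -2 + (-6 + Y² - 3*Y + (5 + 4*Y)²/16)/2 = -2 + (-3 + Y²/2 - 3*Y/2 + (5 + 4*Y)²/32) = -5 + Y²/2 - 3*Y/2 + (5 + 4*Y)²/32)
(-46 + u(-4, P(2)))*(-59) = (-46 + (1 - 4)²)*(-59) = (-46 + (-3)²)*(-59) = (-46 + 9)*(-59) = -37*(-59) = 2183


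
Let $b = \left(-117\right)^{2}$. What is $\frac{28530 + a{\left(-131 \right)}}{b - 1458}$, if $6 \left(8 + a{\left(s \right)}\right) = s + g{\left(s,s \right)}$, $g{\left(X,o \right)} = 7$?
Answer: $\frac{85504}{36693} \approx 2.3303$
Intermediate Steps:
$b = 13689$
$a{\left(s \right)} = - \frac{41}{6} + \frac{s}{6}$ ($a{\left(s \right)} = -8 + \frac{s + 7}{6} = -8 + \frac{7 + s}{6} = -8 + \left(\frac{7}{6} + \frac{s}{6}\right) = - \frac{41}{6} + \frac{s}{6}$)
$\frac{28530 + a{\left(-131 \right)}}{b - 1458} = \frac{28530 + \left(- \frac{41}{6} + \frac{1}{6} \left(-131\right)\right)}{13689 - 1458} = \frac{28530 - \frac{86}{3}}{12231} = \left(28530 - \frac{86}{3}\right) \frac{1}{12231} = \frac{85504}{3} \cdot \frac{1}{12231} = \frac{85504}{36693}$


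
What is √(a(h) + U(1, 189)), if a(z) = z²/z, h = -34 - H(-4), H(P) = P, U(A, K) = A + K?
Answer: 4*√10 ≈ 12.649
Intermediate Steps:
h = -30 (h = -34 - 1*(-4) = -34 + 4 = -30)
a(z) = z
√(a(h) + U(1, 189)) = √(-30 + (1 + 189)) = √(-30 + 190) = √160 = 4*√10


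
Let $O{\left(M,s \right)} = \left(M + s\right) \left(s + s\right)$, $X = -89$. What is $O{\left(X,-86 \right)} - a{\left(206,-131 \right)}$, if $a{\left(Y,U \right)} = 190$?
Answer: $29910$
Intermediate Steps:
$O{\left(M,s \right)} = 2 s \left(M + s\right)$ ($O{\left(M,s \right)} = \left(M + s\right) 2 s = 2 s \left(M + s\right)$)
$O{\left(X,-86 \right)} - a{\left(206,-131 \right)} = 2 \left(-86\right) \left(-89 - 86\right) - 190 = 2 \left(-86\right) \left(-175\right) - 190 = 30100 - 190 = 29910$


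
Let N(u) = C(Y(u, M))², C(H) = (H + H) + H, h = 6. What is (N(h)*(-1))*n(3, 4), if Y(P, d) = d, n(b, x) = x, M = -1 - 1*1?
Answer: -144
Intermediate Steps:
M = -2 (M = -1 - 1 = -2)
C(H) = 3*H (C(H) = 2*H + H = 3*H)
N(u) = 36 (N(u) = (3*(-2))² = (-6)² = 36)
(N(h)*(-1))*n(3, 4) = (36*(-1))*4 = -36*4 = -144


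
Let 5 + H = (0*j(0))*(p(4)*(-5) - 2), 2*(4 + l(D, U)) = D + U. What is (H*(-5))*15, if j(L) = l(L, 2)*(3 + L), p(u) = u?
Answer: 375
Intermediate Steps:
l(D, U) = -4 + D/2 + U/2 (l(D, U) = -4 + (D + U)/2 = -4 + (D/2 + U/2) = -4 + D/2 + U/2)
j(L) = (-3 + L/2)*(3 + L) (j(L) = (-4 + L/2 + (½)*2)*(3 + L) = (-4 + L/2 + 1)*(3 + L) = (-3 + L/2)*(3 + L))
H = -5 (H = -5 + (0*((-6 + 0)*(3 + 0)/2))*(4*(-5) - 2) = -5 + (0*((½)*(-6)*3))*(-20 - 2) = -5 + (0*(-9))*(-22) = -5 + 0*(-22) = -5 + 0 = -5)
(H*(-5))*15 = -5*(-5)*15 = 25*15 = 375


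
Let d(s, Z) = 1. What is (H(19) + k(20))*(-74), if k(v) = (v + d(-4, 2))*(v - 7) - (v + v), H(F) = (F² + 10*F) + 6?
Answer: -58460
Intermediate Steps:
H(F) = 6 + F² + 10*F
k(v) = -2*v + (1 + v)*(-7 + v) (k(v) = (v + 1)*(v - 7) - (v + v) = (1 + v)*(-7 + v) - 2*v = -2*v + (1 + v)*(-7 + v))
(H(19) + k(20))*(-74) = ((6 + 19² + 10*19) + (-7 + 20² - 8*20))*(-74) = ((6 + 361 + 190) + (-7 + 400 - 160))*(-74) = (557 + 233)*(-74) = 790*(-74) = -58460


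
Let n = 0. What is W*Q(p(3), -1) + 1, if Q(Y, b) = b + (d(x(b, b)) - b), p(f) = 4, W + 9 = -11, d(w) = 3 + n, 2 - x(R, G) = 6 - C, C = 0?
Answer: -59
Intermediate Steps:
x(R, G) = -4 (x(R, G) = 2 - (6 - 1*0) = 2 - (6 + 0) = 2 - 1*6 = 2 - 6 = -4)
d(w) = 3 (d(w) = 3 + 0 = 3)
W = -20 (W = -9 - 11 = -20)
Q(Y, b) = 3 (Q(Y, b) = b + (3 - b) = 3)
W*Q(p(3), -1) + 1 = -20*3 + 1 = -60 + 1 = -59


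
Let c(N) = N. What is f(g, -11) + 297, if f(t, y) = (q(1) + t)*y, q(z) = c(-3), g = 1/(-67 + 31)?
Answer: 11891/36 ≈ 330.31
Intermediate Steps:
g = -1/36 (g = 1/(-36) = -1/36 ≈ -0.027778)
q(z) = -3
f(t, y) = y*(-3 + t) (f(t, y) = (-3 + t)*y = y*(-3 + t))
f(g, -11) + 297 = -11*(-3 - 1/36) + 297 = -11*(-109/36) + 297 = 1199/36 + 297 = 11891/36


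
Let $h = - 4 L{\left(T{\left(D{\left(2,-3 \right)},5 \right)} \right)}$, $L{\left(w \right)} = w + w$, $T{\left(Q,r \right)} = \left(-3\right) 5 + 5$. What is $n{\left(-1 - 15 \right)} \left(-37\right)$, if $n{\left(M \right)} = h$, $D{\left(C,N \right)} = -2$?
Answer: $-2960$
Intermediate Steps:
$T{\left(Q,r \right)} = -10$ ($T{\left(Q,r \right)} = -15 + 5 = -10$)
$L{\left(w \right)} = 2 w$
$h = 80$ ($h = - 4 \cdot 2 \left(-10\right) = \left(-4\right) \left(-20\right) = 80$)
$n{\left(M \right)} = 80$
$n{\left(-1 - 15 \right)} \left(-37\right) = 80 \left(-37\right) = -2960$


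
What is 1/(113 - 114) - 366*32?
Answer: -11713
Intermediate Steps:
1/(113 - 114) - 366*32 = 1/(-1) - 122*96 = -1 - 11712 = -11713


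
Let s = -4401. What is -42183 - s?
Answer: -37782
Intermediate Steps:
-42183 - s = -42183 - 1*(-4401) = -42183 + 4401 = -37782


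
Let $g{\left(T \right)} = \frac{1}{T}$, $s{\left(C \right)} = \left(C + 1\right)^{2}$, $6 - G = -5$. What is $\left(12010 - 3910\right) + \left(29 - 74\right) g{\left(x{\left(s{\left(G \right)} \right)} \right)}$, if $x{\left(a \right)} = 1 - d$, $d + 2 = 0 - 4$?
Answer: $\frac{56655}{7} \approx 8093.6$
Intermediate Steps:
$G = 11$ ($G = 6 - -5 = 6 + 5 = 11$)
$d = -6$ ($d = -2 + \left(0 - 4\right) = -2 - 4 = -6$)
$s{\left(C \right)} = \left(1 + C\right)^{2}$
$x{\left(a \right)} = 7$ ($x{\left(a \right)} = 1 - -6 = 1 + 6 = 7$)
$\left(12010 - 3910\right) + \left(29 - 74\right) g{\left(x{\left(s{\left(G \right)} \right)} \right)} = \left(12010 - 3910\right) + \frac{29 - 74}{7} = 8100 - \frac{45}{7} = \frac{56655}{7}$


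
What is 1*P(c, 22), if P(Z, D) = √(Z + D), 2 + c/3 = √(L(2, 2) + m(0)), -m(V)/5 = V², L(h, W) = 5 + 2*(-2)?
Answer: √19 ≈ 4.3589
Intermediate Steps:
L(h, W) = 1 (L(h, W) = 5 - 4 = 1)
m(V) = -5*V²
c = -3 (c = -6 + 3*√(1 - 5*0²) = -6 + 3*√(1 - 5*0) = -6 + 3*√(1 + 0) = -6 + 3*√1 = -6 + 3*1 = -6 + 3 = -3)
P(Z, D) = √(D + Z)
1*P(c, 22) = 1*√(22 - 3) = 1*√19 = √19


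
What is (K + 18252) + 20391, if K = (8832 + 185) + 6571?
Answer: 54231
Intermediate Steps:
K = 15588 (K = 9017 + 6571 = 15588)
(K + 18252) + 20391 = (15588 + 18252) + 20391 = 33840 + 20391 = 54231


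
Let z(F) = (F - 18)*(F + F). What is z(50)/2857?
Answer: 3200/2857 ≈ 1.1201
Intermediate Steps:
z(F) = 2*F*(-18 + F) (z(F) = (-18 + F)*(2*F) = 2*F*(-18 + F))
z(50)/2857 = (2*50*(-18 + 50))/2857 = (2*50*32)*(1/2857) = 3200*(1/2857) = 3200/2857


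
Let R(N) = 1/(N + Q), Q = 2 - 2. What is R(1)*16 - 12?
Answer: 4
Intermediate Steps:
Q = 0
R(N) = 1/N (R(N) = 1/(N + 0) = 1/N)
R(1)*16 - 12 = 16/1 - 12 = 1*16 - 12 = 16 - 12 = 4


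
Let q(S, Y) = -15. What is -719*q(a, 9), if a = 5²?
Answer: 10785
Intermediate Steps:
a = 25
-719*q(a, 9) = -719*(-15) = 10785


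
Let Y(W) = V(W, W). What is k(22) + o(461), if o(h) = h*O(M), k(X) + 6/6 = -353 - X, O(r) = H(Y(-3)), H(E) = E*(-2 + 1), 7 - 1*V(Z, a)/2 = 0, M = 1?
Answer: -6830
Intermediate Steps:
V(Z, a) = 14 (V(Z, a) = 14 - 2*0 = 14 + 0 = 14)
Y(W) = 14
H(E) = -E (H(E) = E*(-1) = -E)
O(r) = -14 (O(r) = -1*14 = -14)
k(X) = -354 - X (k(X) = -1 + (-353 - X) = -354 - X)
o(h) = -14*h (o(h) = h*(-14) = -14*h)
k(22) + o(461) = (-354 - 1*22) - 14*461 = (-354 - 22) - 6454 = -376 - 6454 = -6830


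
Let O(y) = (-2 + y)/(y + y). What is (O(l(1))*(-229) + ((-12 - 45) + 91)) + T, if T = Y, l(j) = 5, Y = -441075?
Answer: -4411097/10 ≈ -4.4111e+5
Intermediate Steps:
O(y) = (-2 + y)/(2*y) (O(y) = (-2 + y)/((2*y)) = (-2 + y)*(1/(2*y)) = (-2 + y)/(2*y))
T = -441075
(O(l(1))*(-229) + ((-12 - 45) + 91)) + T = (((½)*(-2 + 5)/5)*(-229) + ((-12 - 45) + 91)) - 441075 = (((½)*(⅕)*3)*(-229) + (-57 + 91)) - 441075 = ((3/10)*(-229) + 34) - 441075 = (-687/10 + 34) - 441075 = -347/10 - 441075 = -4411097/10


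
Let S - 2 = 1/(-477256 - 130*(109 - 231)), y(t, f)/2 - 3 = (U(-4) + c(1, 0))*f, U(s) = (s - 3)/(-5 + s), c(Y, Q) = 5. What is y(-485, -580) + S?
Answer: -27798186217/4152564 ≈ -6694.2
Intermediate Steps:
U(s) = (-3 + s)/(-5 + s)
y(t, f) = 6 + 104*f/9 (y(t, f) = 6 + 2*(((-3 - 4)/(-5 - 4) + 5)*f) = 6 + 2*((-7/(-9) + 5)*f) = 6 + 2*((-⅑*(-7) + 5)*f) = 6 + 2*((7/9 + 5)*f) = 6 + 2*(52*f/9) = 6 + 104*f/9)
S = 922791/461396 (S = 2 + 1/(-477256 - 130*(109 - 231)) = 2 + 1/(-477256 - 130*(-122)) = 2 + 1/(-477256 + 15860) = 2 + 1/(-461396) = 2 - 1/461396 = 922791/461396 ≈ 2.0000)
y(-485, -580) + S = (6 + (104/9)*(-580)) + 922791/461396 = (6 - 60320/9) + 922791/461396 = -60266/9 + 922791/461396 = -27798186217/4152564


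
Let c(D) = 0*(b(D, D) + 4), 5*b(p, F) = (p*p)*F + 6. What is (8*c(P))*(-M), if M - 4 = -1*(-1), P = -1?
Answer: 0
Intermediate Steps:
b(p, F) = 6/5 + F*p²/5 (b(p, F) = ((p*p)*F + 6)/5 = (p²*F + 6)/5 = (F*p² + 6)/5 = (6 + F*p²)/5 = 6/5 + F*p²/5)
M = 5 (M = 4 - 1*(-1) = 4 + 1 = 5)
c(D) = 0 (c(D) = 0*((6/5 + D*D²/5) + 4) = 0*((6/5 + D³/5) + 4) = 0*(26/5 + D³/5) = 0)
(8*c(P))*(-M) = (8*0)*(-1*5) = 0*(-5) = 0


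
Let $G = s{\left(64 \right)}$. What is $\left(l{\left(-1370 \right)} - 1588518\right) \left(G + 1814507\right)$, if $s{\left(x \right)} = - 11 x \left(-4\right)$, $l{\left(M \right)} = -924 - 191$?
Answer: $-2888876612459$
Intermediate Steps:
$l{\left(M \right)} = -1115$
$s{\left(x \right)} = 44 x$
$G = 2816$ ($G = 44 \cdot 64 = 2816$)
$\left(l{\left(-1370 \right)} - 1588518\right) \left(G + 1814507\right) = \left(-1115 - 1588518\right) \left(2816 + 1814507\right) = \left(-1589633\right) 1817323 = -2888876612459$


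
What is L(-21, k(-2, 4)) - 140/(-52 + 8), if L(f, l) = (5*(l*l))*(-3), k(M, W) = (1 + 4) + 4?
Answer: -13330/11 ≈ -1211.8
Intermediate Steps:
k(M, W) = 9 (k(M, W) = 5 + 4 = 9)
L(f, l) = -15*l**2 (L(f, l) = (5*l**2)*(-3) = -15*l**2)
L(-21, k(-2, 4)) - 140/(-52 + 8) = -15*9**2 - 140/(-52 + 8) = -15*81 - 140/(-44) = -1215 - 1/44*(-140) = -1215 + 35/11 = -13330/11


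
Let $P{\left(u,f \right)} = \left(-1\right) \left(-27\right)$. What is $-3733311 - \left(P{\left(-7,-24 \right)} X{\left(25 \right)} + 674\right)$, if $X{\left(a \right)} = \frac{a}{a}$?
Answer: $-3734012$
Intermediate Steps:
$X{\left(a \right)} = 1$
$P{\left(u,f \right)} = 27$
$-3733311 - \left(P{\left(-7,-24 \right)} X{\left(25 \right)} + 674\right) = -3733311 - \left(27 \cdot 1 + 674\right) = -3733311 - \left(27 + 674\right) = -3733311 - 701 = -3734012$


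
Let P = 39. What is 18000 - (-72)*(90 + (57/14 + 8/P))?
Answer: 2255700/91 ≈ 24788.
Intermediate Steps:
18000 - (-72)*(90 + (57/14 + 8/P)) = 18000 - (-72)*(90 + (57/14 + 8/39)) = 18000 - (-72)*(90 + 2335/546) = 18000 - (-72)*51475/546 = 18000 - 1*(-617700/91) = 18000 + 617700/91 = 2255700/91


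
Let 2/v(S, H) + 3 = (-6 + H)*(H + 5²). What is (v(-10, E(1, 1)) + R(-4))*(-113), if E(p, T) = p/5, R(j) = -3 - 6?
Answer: 33611/33 ≈ 1018.5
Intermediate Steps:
R(j) = -9
E(p, T) = p/5 (E(p, T) = p*(⅕) = p/5)
v(S, H) = 2/(-3 + (-6 + H)*(25 + H)) (v(S, H) = 2/(-3 + (-6 + H)*(H + 5²)) = 2/(-3 + (-6 + H)*(H + 25)) = 2/(-3 + (-6 + H)*(25 + H)))
(v(-10, E(1, 1)) + R(-4))*(-113) = (2/(-153 + ((⅕)*1)² + 19*((⅕)*1)) - 9)*(-113) = (2/(-153 + (⅕)² + 19*(⅕)) - 9)*(-113) = (2/(-153 + 1/25 + 19/5) - 9)*(-113) = (2/(-3729/25) - 9)*(-113) = (2*(-25/3729) - 9)*(-113) = (-50/3729 - 9)*(-113) = -33611/3729*(-113) = 33611/33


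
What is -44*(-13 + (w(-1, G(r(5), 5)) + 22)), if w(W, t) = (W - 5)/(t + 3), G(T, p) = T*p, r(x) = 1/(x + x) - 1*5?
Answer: -17556/43 ≈ -408.28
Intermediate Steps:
r(x) = -5 + 1/(2*x) (r(x) = 1/(2*x) - 5 = -5 + 1/(2*x))
w(W, t) = (-5 + W)/(3 + t)
-44*(-13 + (w(-1, G(r(5), 5)) + 22)) = -44*(-13 + ((-5 - 1)/(3 + (-5 + (½)/5)*5) + 22)) = -44*(-13 + (-6/(3 + (-5 + (½)*(⅕))*5) + 22)) = -44*(-13 + (-6/(3 + (-5 + ⅒)*5) + 22)) = -44*(-13 + (-6/(3 - 49/10*5) + 22)) = -44*(-13 + (-6/(3 - 49/2) + 22)) = -44*(-13 + (-6/(-43/2) + 22)) = -44*(-13 + (-2/43*(-6) + 22)) = -44*(-13 + (12/43 + 22)) = -44*(-13 + 958/43) = -44*399/43 = -17556/43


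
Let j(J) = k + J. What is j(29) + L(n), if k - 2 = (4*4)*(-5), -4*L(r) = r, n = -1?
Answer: -195/4 ≈ -48.750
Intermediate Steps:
L(r) = -r/4
k = -78 (k = 2 + (4*4)*(-5) = 2 + 16*(-5) = 2 - 80 = -78)
j(J) = -78 + J
j(29) + L(n) = (-78 + 29) - ¼*(-1) = -49 + ¼ = -195/4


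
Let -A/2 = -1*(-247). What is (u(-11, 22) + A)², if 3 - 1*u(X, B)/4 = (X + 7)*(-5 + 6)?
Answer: 217156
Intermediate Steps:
u(X, B) = -16 - 4*X (u(X, B) = 12 - 4*(X + 7)*(-5 + 6) = 12 - 4*(7 + X) = 12 + (-28 - 4*X) = -16 - 4*X)
A = -494 (A = -(-2)*(-247) = -2*247 = -494)
(u(-11, 22) + A)² = ((-16 - 4*(-11)) - 494)² = ((-16 + 44) - 494)² = (28 - 494)² = (-466)² = 217156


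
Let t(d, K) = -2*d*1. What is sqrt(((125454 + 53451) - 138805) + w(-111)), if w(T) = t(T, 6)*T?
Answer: sqrt(15458) ≈ 124.33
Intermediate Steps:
t(d, K) = -2*d
w(T) = -2*T**2 (w(T) = (-2*T)*T = -2*T**2)
sqrt(((125454 + 53451) - 138805) + w(-111)) = sqrt(((125454 + 53451) - 138805) - 2*(-111)**2) = sqrt((178905 - 138805) - 2*12321) = sqrt(40100 - 24642) = sqrt(15458)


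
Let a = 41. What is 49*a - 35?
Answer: 1974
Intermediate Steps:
49*a - 35 = 49*41 - 35 = 2009 - 35 = 1974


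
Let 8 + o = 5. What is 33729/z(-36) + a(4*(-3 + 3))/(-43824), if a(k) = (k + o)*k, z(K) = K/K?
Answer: 33729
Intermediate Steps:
o = -3 (o = -8 + 5 = -3)
z(K) = 1
a(k) = k*(-3 + k) (a(k) = (k - 3)*k = (-3 + k)*k = k*(-3 + k))
33729/z(-36) + a(4*(-3 + 3))/(-43824) = 33729/1 + ((4*(-3 + 3))*(-3 + 4*(-3 + 3)))/(-43824) = 33729*1 + ((4*0)*(-3 + 4*0))*(-1/43824) = 33729 + (0*(-3 + 0))*(-1/43824) = 33729 + (0*(-3))*(-1/43824) = 33729 + 0*(-1/43824) = 33729 + 0 = 33729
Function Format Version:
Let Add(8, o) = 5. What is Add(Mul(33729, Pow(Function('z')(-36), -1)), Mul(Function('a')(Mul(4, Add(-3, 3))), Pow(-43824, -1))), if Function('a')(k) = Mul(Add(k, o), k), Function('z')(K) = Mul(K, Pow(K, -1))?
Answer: 33729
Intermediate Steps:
o = -3 (o = Add(-8, 5) = -3)
Function('z')(K) = 1
Function('a')(k) = Mul(k, Add(-3, k)) (Function('a')(k) = Mul(Add(k, -3), k) = Mul(Add(-3, k), k) = Mul(k, Add(-3, k)))
Add(Mul(33729, Pow(Function('z')(-36), -1)), Mul(Function('a')(Mul(4, Add(-3, 3))), Pow(-43824, -1))) = Add(Mul(33729, Pow(1, -1)), Mul(Mul(Mul(4, Add(-3, 3)), Add(-3, Mul(4, Add(-3, 3)))), Pow(-43824, -1))) = Add(Mul(33729, 1), Mul(Mul(Mul(4, 0), Add(-3, Mul(4, 0))), Rational(-1, 43824))) = Add(33729, Mul(Mul(0, Add(-3, 0)), Rational(-1, 43824))) = Add(33729, Mul(Mul(0, -3), Rational(-1, 43824))) = Add(33729, Mul(0, Rational(-1, 43824))) = Add(33729, 0) = 33729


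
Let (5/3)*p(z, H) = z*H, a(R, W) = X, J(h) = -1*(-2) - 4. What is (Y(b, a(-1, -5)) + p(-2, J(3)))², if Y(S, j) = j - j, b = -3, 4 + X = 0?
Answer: 144/25 ≈ 5.7600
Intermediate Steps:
X = -4 (X = -4 + 0 = -4)
J(h) = -2 (J(h) = 2 - 4 = -2)
a(R, W) = -4
Y(S, j) = 0
p(z, H) = 3*H*z/5 (p(z, H) = 3*(z*H)/5 = 3*(H*z)/5 = 3*H*z/5)
(Y(b, a(-1, -5)) + p(-2, J(3)))² = (0 + (⅗)*(-2)*(-2))² = (0 + 12/5)² = (12/5)² = 144/25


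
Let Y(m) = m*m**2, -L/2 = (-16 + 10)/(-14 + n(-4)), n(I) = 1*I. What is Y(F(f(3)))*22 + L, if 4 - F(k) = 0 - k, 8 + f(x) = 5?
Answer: 64/3 ≈ 21.333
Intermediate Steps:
n(I) = I
f(x) = -3 (f(x) = -8 + 5 = -3)
F(k) = 4 + k (F(k) = 4 - (0 - k) = 4 - (-1)*k = 4 + k)
L = -2/3 (L = -2*(-16 + 10)/(-14 - 4) = -(-12)/(-18) = -(-12)*(-1)/18 = -2*1/3 = -2/3 ≈ -0.66667)
Y(m) = m**3
Y(F(f(3)))*22 + L = (4 - 3)**3*22 - 2/3 = 1**3*22 - 2/3 = 1*22 - 2/3 = 22 - 2/3 = 64/3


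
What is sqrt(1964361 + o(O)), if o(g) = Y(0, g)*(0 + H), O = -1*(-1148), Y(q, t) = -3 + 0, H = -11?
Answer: 3*sqrt(218266) ≈ 1401.6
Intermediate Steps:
Y(q, t) = -3
O = 1148
o(g) = 33 (o(g) = -3*(0 - 11) = -3*(-11) = 33)
sqrt(1964361 + o(O)) = sqrt(1964361 + 33) = sqrt(1964394) = 3*sqrt(218266)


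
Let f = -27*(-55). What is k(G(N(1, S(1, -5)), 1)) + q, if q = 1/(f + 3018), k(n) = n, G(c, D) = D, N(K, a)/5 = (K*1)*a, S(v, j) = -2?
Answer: 4504/4503 ≈ 1.0002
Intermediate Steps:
N(K, a) = 5*K*a (N(K, a) = 5*((K*1)*a) = 5*(K*a) = 5*K*a)
f = 1485
q = 1/4503 (q = 1/(1485 + 3018) = 1/4503 ≈ 0.00022207)
k(G(N(1, S(1, -5)), 1)) + q = 1 + 1/4503 = 4504/4503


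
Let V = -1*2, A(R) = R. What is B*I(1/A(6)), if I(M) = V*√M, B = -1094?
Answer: 1094*√6/3 ≈ 893.25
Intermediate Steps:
V = -2
I(M) = -2*√M
B*I(1/A(6)) = -(-2188)*√(1/6) = -(-2188)*√(⅙) = -(-2188)*√6/6 = -(-1094)*√6/3 = 1094*√6/3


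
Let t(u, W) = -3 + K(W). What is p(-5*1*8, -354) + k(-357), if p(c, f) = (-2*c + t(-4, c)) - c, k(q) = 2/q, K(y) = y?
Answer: 27487/357 ≈ 76.994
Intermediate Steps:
t(u, W) = -3 + W
p(c, f) = -3 - 2*c (p(c, f) = (-2*c + (-3 + c)) - c = (-3 - c) - c = -3 - 2*c)
p(-5*1*8, -354) + k(-357) = (-3 - 2*(-5*1)*8) + 2/(-357) = (-3 - (-10)*8) + 2*(-1/357) = (-3 - 2*(-40)) - 2/357 = (-3 + 80) - 2/357 = 77 - 2/357 = 27487/357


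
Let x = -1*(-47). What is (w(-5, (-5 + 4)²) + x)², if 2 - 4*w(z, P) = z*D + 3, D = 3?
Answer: 10201/4 ≈ 2550.3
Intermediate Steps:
x = 47
w(z, P) = -¼ - 3*z/4 (w(z, P) = ½ - (z*3 + 3)/4 = ½ - (3*z + 3)/4 = ½ - (3 + 3*z)/4 = ½ + (-¾ - 3*z/4) = -¼ - 3*z/4)
(w(-5, (-5 + 4)²) + x)² = ((-¼ - ¾*(-5)) + 47)² = ((-¼ + 15/4) + 47)² = (7/2 + 47)² = (101/2)² = 10201/4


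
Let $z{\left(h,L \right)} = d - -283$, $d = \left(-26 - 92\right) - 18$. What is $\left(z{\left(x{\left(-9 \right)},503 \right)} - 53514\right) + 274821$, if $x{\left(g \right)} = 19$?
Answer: $221454$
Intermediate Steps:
$d = -136$ ($d = -118 - 18 = -136$)
$z{\left(h,L \right)} = 147$ ($z{\left(h,L \right)} = -136 - -283 = -136 + 283 = 147$)
$\left(z{\left(x{\left(-9 \right)},503 \right)} - 53514\right) + 274821 = \left(147 - 53514\right) + 274821 = -53367 + 274821 = 221454$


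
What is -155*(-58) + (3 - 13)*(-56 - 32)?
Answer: 9870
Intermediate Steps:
-155*(-58) + (3 - 13)*(-56 - 32) = 8990 - 10*(-88) = 8990 + 880 = 9870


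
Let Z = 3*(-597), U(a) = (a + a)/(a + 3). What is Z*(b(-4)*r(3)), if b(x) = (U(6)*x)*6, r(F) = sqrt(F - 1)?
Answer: 57312*sqrt(2) ≈ 81051.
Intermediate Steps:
U(a) = 2*a/(3 + a) (U(a) = (2*a)/(3 + a) = 2*a/(3 + a))
r(F) = sqrt(-1 + F)
b(x) = 8*x (b(x) = ((2*6/(3 + 6))*x)*6 = ((2*6/9)*x)*6 = ((2*6*(1/9))*x)*6 = (4*x/3)*6 = 8*x)
Z = -1791
Z*(b(-4)*r(3)) = -1791*8*(-4)*sqrt(-1 + 3) = -(-57312)*sqrt(2) = 57312*sqrt(2)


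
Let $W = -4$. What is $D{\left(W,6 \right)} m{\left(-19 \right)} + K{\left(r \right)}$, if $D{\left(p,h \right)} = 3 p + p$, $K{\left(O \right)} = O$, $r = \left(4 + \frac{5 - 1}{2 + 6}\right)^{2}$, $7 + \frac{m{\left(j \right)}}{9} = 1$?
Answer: $\frac{3537}{4} \approx 884.25$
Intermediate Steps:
$m{\left(j \right)} = -54$ ($m{\left(j \right)} = -63 + 9 \cdot 1 = -63 + 9 = -54$)
$r = \frac{81}{4}$ ($r = \left(4 + \frac{4}{8}\right)^{2} = \left(4 + 4 \cdot \frac{1}{8}\right)^{2} = \left(4 + \frac{1}{2}\right)^{2} = \left(\frac{9}{2}\right)^{2} = \frac{81}{4} \approx 20.25$)
$D{\left(p,h \right)} = 4 p$
$D{\left(W,6 \right)} m{\left(-19 \right)} + K{\left(r \right)} = 4 \left(-4\right) \left(-54\right) + \frac{81}{4} = \left(-16\right) \left(-54\right) + \frac{81}{4} = 864 + \frac{81}{4} = \frac{3537}{4}$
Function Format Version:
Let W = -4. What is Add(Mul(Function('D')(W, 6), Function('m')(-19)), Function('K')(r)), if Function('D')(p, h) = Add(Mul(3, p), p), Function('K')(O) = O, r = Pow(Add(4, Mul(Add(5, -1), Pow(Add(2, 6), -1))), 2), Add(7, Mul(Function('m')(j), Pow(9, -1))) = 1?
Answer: Rational(3537, 4) ≈ 884.25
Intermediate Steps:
Function('m')(j) = -54 (Function('m')(j) = Add(-63, Mul(9, 1)) = Add(-63, 9) = -54)
r = Rational(81, 4) (r = Pow(Add(4, Mul(4, Pow(8, -1))), 2) = Pow(Add(4, Mul(4, Rational(1, 8))), 2) = Pow(Add(4, Rational(1, 2)), 2) = Pow(Rational(9, 2), 2) = Rational(81, 4) ≈ 20.250)
Function('D')(p, h) = Mul(4, p)
Add(Mul(Function('D')(W, 6), Function('m')(-19)), Function('K')(r)) = Add(Mul(Mul(4, -4), -54), Rational(81, 4)) = Add(Mul(-16, -54), Rational(81, 4)) = Add(864, Rational(81, 4)) = Rational(3537, 4)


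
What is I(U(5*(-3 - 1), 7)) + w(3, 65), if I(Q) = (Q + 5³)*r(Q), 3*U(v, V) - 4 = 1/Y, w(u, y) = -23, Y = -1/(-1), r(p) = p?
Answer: 1693/9 ≈ 188.11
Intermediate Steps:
Y = 1 (Y = -1*(-1) = 1)
U(v, V) = 5/3 (U(v, V) = 4/3 + (⅓)/1 = 4/3 + (⅓)*1 = 4/3 + ⅓ = 5/3)
I(Q) = Q*(125 + Q) (I(Q) = (Q + 5³)*Q = (Q + 125)*Q = (125 + Q)*Q = Q*(125 + Q))
I(U(5*(-3 - 1), 7)) + w(3, 65) = 5*(125 + 5/3)/3 - 23 = (5/3)*(380/3) - 23 = 1900/9 - 23 = 1693/9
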